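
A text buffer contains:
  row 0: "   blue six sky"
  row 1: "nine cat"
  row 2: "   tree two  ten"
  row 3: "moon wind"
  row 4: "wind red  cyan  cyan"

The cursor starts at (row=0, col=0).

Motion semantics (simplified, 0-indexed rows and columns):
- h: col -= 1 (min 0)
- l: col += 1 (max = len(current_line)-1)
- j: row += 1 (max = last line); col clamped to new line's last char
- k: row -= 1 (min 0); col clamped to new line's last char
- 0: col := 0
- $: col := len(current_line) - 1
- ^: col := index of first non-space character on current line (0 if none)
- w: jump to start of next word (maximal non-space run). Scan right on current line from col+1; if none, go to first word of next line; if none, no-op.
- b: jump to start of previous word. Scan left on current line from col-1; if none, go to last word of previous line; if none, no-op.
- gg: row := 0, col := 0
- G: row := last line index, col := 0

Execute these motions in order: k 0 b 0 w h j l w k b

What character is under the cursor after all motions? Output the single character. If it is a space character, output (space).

After 1 (k): row=0 col=0 char='_'
After 2 (0): row=0 col=0 char='_'
After 3 (b): row=0 col=0 char='_'
After 4 (0): row=0 col=0 char='_'
After 5 (w): row=0 col=3 char='b'
After 6 (h): row=0 col=2 char='_'
After 7 (j): row=1 col=2 char='n'
After 8 (l): row=1 col=3 char='e'
After 9 (w): row=1 col=5 char='c'
After 10 (k): row=0 col=5 char='u'
After 11 (b): row=0 col=3 char='b'

Answer: b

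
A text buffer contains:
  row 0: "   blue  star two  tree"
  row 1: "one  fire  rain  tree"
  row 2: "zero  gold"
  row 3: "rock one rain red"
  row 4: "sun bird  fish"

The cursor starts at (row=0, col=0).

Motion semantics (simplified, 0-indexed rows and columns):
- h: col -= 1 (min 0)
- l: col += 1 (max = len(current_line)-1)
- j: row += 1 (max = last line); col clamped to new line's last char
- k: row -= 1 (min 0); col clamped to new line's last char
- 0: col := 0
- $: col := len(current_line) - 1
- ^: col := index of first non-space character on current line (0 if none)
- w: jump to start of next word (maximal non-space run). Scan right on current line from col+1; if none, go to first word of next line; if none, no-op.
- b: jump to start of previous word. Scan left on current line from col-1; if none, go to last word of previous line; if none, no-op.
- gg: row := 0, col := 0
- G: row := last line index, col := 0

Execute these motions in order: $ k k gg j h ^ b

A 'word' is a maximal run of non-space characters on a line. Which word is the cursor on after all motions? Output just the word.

After 1 ($): row=0 col=22 char='e'
After 2 (k): row=0 col=22 char='e'
After 3 (k): row=0 col=22 char='e'
After 4 (gg): row=0 col=0 char='_'
After 5 (j): row=1 col=0 char='o'
After 6 (h): row=1 col=0 char='o'
After 7 (^): row=1 col=0 char='o'
After 8 (b): row=0 col=19 char='t'

Answer: tree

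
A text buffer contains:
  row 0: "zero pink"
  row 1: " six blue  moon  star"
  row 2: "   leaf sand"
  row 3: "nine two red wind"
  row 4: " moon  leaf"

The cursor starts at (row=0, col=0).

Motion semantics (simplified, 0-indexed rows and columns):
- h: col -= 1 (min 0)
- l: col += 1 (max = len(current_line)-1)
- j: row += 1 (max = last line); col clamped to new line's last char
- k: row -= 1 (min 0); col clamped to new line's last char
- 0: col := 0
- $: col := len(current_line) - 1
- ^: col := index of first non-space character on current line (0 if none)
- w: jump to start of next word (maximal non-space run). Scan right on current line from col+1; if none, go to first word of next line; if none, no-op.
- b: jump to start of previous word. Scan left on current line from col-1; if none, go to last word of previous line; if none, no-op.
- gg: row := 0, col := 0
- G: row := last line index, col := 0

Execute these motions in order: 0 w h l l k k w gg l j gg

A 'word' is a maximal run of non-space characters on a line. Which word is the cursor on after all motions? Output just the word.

Answer: zero

Derivation:
After 1 (0): row=0 col=0 char='z'
After 2 (w): row=0 col=5 char='p'
After 3 (h): row=0 col=4 char='_'
After 4 (l): row=0 col=5 char='p'
After 5 (l): row=0 col=6 char='i'
After 6 (k): row=0 col=6 char='i'
After 7 (k): row=0 col=6 char='i'
After 8 (w): row=1 col=1 char='s'
After 9 (gg): row=0 col=0 char='z'
After 10 (l): row=0 col=1 char='e'
After 11 (j): row=1 col=1 char='s'
After 12 (gg): row=0 col=0 char='z'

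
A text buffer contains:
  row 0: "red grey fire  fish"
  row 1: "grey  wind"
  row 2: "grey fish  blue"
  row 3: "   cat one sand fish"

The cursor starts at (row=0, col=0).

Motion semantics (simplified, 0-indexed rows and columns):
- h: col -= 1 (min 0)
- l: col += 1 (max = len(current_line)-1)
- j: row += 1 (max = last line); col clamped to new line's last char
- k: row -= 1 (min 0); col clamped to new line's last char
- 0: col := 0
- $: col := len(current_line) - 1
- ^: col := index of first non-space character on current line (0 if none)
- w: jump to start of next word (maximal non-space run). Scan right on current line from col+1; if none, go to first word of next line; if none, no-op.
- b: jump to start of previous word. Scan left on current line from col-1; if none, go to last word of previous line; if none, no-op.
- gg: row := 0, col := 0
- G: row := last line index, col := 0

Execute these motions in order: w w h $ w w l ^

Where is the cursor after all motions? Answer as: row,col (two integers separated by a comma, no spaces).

After 1 (w): row=0 col=4 char='g'
After 2 (w): row=0 col=9 char='f'
After 3 (h): row=0 col=8 char='_'
After 4 ($): row=0 col=18 char='h'
After 5 (w): row=1 col=0 char='g'
After 6 (w): row=1 col=6 char='w'
After 7 (l): row=1 col=7 char='i'
After 8 (^): row=1 col=0 char='g'

Answer: 1,0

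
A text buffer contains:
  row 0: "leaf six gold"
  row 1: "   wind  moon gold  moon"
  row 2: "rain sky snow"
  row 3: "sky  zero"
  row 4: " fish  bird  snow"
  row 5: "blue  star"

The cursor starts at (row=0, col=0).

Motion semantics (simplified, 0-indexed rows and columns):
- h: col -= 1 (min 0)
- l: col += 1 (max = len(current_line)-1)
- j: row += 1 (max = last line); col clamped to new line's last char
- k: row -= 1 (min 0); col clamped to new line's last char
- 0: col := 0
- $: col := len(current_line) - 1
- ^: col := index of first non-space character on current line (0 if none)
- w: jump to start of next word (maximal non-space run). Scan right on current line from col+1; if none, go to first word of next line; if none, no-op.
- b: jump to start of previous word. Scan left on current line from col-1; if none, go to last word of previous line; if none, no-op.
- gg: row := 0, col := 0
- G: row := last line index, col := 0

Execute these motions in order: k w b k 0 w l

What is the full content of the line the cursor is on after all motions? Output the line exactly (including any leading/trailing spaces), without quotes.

After 1 (k): row=0 col=0 char='l'
After 2 (w): row=0 col=5 char='s'
After 3 (b): row=0 col=0 char='l'
After 4 (k): row=0 col=0 char='l'
After 5 (0): row=0 col=0 char='l'
After 6 (w): row=0 col=5 char='s'
After 7 (l): row=0 col=6 char='i'

Answer: leaf six gold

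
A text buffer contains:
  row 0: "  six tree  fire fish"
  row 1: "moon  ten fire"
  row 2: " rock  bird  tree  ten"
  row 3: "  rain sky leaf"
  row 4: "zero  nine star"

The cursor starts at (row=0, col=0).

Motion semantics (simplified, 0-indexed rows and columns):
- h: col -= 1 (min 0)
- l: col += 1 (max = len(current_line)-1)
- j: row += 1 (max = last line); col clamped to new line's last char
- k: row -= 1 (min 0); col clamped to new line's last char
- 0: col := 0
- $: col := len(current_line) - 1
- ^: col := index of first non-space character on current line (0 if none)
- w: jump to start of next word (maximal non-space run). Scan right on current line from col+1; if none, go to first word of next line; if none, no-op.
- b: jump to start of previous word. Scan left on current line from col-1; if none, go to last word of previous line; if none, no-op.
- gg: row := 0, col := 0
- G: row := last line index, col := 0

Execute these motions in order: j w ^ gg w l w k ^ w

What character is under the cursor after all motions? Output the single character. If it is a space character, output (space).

After 1 (j): row=1 col=0 char='m'
After 2 (w): row=1 col=6 char='t'
After 3 (^): row=1 col=0 char='m'
After 4 (gg): row=0 col=0 char='_'
After 5 (w): row=0 col=2 char='s'
After 6 (l): row=0 col=3 char='i'
After 7 (w): row=0 col=6 char='t'
After 8 (k): row=0 col=6 char='t'
After 9 (^): row=0 col=2 char='s'
After 10 (w): row=0 col=6 char='t'

Answer: t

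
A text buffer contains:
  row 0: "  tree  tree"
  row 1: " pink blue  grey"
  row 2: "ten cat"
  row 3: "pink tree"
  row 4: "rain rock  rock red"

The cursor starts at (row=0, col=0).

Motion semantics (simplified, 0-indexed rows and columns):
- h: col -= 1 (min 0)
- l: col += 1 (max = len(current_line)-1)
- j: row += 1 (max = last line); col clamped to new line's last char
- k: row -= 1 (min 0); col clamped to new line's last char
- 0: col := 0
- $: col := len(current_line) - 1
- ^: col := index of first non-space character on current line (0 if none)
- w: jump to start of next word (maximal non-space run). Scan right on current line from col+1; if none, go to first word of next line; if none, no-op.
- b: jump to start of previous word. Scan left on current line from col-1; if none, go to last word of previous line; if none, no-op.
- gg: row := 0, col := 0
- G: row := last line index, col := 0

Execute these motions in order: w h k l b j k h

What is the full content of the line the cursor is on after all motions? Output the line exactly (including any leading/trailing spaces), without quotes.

Answer:   tree  tree

Derivation:
After 1 (w): row=0 col=2 char='t'
After 2 (h): row=0 col=1 char='_'
After 3 (k): row=0 col=1 char='_'
After 4 (l): row=0 col=2 char='t'
After 5 (b): row=0 col=2 char='t'
After 6 (j): row=1 col=2 char='i'
After 7 (k): row=0 col=2 char='t'
After 8 (h): row=0 col=1 char='_'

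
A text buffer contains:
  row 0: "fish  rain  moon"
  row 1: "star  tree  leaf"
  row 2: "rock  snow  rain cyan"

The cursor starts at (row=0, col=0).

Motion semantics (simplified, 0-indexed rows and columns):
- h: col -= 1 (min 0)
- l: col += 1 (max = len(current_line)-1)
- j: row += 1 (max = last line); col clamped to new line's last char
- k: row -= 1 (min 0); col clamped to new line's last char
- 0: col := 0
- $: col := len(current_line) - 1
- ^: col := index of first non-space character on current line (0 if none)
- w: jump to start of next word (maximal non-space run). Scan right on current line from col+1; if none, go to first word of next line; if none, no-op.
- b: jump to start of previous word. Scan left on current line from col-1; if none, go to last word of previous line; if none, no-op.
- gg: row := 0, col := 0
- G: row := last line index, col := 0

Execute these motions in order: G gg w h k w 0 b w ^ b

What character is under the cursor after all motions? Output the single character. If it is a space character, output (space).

After 1 (G): row=2 col=0 char='r'
After 2 (gg): row=0 col=0 char='f'
After 3 (w): row=0 col=6 char='r'
After 4 (h): row=0 col=5 char='_'
After 5 (k): row=0 col=5 char='_'
After 6 (w): row=0 col=6 char='r'
After 7 (0): row=0 col=0 char='f'
After 8 (b): row=0 col=0 char='f'
After 9 (w): row=0 col=6 char='r'
After 10 (^): row=0 col=0 char='f'
After 11 (b): row=0 col=0 char='f'

Answer: f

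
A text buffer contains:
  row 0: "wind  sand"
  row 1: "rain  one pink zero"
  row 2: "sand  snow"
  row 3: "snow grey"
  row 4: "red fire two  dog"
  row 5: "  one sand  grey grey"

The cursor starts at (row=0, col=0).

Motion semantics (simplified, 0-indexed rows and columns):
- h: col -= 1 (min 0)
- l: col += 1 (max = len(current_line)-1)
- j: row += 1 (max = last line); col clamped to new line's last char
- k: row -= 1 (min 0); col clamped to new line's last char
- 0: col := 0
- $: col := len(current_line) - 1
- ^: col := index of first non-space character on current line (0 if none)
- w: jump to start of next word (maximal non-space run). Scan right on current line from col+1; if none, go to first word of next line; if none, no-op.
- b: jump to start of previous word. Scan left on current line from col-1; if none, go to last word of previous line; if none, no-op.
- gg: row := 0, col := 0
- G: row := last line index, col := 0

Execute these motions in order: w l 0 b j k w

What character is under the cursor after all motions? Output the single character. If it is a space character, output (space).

Answer: s

Derivation:
After 1 (w): row=0 col=6 char='s'
After 2 (l): row=0 col=7 char='a'
After 3 (0): row=0 col=0 char='w'
After 4 (b): row=0 col=0 char='w'
After 5 (j): row=1 col=0 char='r'
After 6 (k): row=0 col=0 char='w'
After 7 (w): row=0 col=6 char='s'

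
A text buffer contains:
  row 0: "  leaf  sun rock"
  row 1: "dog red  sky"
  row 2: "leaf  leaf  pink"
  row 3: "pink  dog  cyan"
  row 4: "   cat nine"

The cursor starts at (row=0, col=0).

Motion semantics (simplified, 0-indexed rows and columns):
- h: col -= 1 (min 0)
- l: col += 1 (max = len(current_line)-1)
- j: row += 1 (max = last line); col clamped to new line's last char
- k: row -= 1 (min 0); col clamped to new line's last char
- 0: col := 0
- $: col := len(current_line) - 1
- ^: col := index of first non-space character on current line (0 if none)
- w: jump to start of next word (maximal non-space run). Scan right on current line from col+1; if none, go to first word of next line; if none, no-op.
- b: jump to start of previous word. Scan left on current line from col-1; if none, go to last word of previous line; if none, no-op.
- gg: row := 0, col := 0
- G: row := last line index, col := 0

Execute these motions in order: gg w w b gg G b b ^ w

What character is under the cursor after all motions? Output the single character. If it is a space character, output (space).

After 1 (gg): row=0 col=0 char='_'
After 2 (w): row=0 col=2 char='l'
After 3 (w): row=0 col=8 char='s'
After 4 (b): row=0 col=2 char='l'
After 5 (gg): row=0 col=0 char='_'
After 6 (G): row=4 col=0 char='_'
After 7 (b): row=3 col=11 char='c'
After 8 (b): row=3 col=6 char='d'
After 9 (^): row=3 col=0 char='p'
After 10 (w): row=3 col=6 char='d'

Answer: d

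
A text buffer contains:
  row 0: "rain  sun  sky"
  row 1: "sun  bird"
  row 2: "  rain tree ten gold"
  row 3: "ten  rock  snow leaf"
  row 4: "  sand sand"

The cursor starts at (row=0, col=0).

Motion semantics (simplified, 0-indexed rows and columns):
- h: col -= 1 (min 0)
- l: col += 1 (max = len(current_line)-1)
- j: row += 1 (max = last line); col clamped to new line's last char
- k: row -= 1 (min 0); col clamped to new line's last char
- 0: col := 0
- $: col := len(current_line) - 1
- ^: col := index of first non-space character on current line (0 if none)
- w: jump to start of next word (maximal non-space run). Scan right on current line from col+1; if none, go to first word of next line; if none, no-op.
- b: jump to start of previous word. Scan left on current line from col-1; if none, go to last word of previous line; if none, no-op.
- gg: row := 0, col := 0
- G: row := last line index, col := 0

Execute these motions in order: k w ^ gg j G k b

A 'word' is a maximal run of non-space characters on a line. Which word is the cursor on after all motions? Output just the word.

After 1 (k): row=0 col=0 char='r'
After 2 (w): row=0 col=6 char='s'
After 3 (^): row=0 col=0 char='r'
After 4 (gg): row=0 col=0 char='r'
After 5 (j): row=1 col=0 char='s'
After 6 (G): row=4 col=0 char='_'
After 7 (k): row=3 col=0 char='t'
After 8 (b): row=2 col=16 char='g'

Answer: gold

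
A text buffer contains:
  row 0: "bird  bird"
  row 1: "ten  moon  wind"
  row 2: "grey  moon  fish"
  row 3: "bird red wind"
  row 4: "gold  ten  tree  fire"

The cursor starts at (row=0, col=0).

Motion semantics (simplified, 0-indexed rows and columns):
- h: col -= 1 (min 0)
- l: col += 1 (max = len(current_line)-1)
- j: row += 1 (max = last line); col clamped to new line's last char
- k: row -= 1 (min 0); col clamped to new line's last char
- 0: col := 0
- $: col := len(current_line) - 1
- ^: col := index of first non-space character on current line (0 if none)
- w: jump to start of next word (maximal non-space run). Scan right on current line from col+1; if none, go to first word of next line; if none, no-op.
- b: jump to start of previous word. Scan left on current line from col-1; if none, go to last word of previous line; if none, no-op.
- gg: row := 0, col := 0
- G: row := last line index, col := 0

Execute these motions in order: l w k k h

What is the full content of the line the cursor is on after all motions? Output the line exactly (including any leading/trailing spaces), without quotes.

Answer: bird  bird

Derivation:
After 1 (l): row=0 col=1 char='i'
After 2 (w): row=0 col=6 char='b'
After 3 (k): row=0 col=6 char='b'
After 4 (k): row=0 col=6 char='b'
After 5 (h): row=0 col=5 char='_'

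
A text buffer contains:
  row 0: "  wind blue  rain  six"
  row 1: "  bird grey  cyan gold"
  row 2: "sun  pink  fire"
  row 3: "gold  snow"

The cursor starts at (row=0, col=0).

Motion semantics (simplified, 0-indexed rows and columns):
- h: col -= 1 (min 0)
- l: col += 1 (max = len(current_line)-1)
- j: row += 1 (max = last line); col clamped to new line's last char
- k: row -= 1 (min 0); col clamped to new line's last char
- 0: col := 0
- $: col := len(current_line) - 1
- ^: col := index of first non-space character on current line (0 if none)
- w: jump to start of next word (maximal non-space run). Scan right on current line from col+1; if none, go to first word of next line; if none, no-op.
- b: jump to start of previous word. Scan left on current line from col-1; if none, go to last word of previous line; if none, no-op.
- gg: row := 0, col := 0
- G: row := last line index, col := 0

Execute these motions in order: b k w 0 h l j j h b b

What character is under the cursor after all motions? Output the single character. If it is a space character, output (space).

Answer: c

Derivation:
After 1 (b): row=0 col=0 char='_'
After 2 (k): row=0 col=0 char='_'
After 3 (w): row=0 col=2 char='w'
After 4 (0): row=0 col=0 char='_'
After 5 (h): row=0 col=0 char='_'
After 6 (l): row=0 col=1 char='_'
After 7 (j): row=1 col=1 char='_'
After 8 (j): row=2 col=1 char='u'
After 9 (h): row=2 col=0 char='s'
After 10 (b): row=1 col=18 char='g'
After 11 (b): row=1 col=13 char='c'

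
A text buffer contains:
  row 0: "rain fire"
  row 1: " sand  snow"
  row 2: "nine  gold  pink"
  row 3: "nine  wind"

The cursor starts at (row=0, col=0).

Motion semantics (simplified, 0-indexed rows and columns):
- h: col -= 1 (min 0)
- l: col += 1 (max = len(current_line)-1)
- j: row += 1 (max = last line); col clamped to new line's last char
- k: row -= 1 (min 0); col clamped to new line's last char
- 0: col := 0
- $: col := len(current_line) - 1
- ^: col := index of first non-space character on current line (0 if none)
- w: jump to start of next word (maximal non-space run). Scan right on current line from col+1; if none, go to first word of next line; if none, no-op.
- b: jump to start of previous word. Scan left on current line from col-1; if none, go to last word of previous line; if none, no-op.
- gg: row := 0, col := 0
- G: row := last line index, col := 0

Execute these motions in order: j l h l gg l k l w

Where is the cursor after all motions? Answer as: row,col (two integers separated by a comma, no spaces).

Answer: 0,5

Derivation:
After 1 (j): row=1 col=0 char='_'
After 2 (l): row=1 col=1 char='s'
After 3 (h): row=1 col=0 char='_'
After 4 (l): row=1 col=1 char='s'
After 5 (gg): row=0 col=0 char='r'
After 6 (l): row=0 col=1 char='a'
After 7 (k): row=0 col=1 char='a'
After 8 (l): row=0 col=2 char='i'
After 9 (w): row=0 col=5 char='f'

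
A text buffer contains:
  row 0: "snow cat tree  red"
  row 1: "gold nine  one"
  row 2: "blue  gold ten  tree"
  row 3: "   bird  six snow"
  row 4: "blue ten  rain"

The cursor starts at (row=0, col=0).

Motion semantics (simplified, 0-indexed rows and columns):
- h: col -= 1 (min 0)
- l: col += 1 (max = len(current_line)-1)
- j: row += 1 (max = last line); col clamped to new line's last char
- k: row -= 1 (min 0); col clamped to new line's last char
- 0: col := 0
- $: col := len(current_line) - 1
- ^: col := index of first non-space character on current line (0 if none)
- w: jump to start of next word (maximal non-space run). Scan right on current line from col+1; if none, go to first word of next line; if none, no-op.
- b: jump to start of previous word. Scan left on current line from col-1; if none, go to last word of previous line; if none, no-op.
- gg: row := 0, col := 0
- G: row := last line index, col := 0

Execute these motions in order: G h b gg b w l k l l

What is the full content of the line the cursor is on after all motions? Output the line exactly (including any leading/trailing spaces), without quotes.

After 1 (G): row=4 col=0 char='b'
After 2 (h): row=4 col=0 char='b'
After 3 (b): row=3 col=13 char='s'
After 4 (gg): row=0 col=0 char='s'
After 5 (b): row=0 col=0 char='s'
After 6 (w): row=0 col=5 char='c'
After 7 (l): row=0 col=6 char='a'
After 8 (k): row=0 col=6 char='a'
After 9 (l): row=0 col=7 char='t'
After 10 (l): row=0 col=8 char='_'

Answer: snow cat tree  red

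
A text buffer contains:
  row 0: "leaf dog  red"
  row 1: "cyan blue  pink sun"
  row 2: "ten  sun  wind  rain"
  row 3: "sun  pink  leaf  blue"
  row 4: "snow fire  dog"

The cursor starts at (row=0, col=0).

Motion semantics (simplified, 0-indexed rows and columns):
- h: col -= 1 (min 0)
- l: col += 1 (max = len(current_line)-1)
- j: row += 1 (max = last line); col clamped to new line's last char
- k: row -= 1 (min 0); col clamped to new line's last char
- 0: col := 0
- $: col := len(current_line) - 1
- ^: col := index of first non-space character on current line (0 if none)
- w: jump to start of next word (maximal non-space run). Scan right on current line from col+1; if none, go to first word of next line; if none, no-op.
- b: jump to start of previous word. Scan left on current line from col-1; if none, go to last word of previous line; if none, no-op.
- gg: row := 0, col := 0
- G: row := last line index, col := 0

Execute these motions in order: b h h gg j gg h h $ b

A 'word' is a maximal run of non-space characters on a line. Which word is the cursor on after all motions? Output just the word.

Answer: red

Derivation:
After 1 (b): row=0 col=0 char='l'
After 2 (h): row=0 col=0 char='l'
After 3 (h): row=0 col=0 char='l'
After 4 (gg): row=0 col=0 char='l'
After 5 (j): row=1 col=0 char='c'
After 6 (gg): row=0 col=0 char='l'
After 7 (h): row=0 col=0 char='l'
After 8 (h): row=0 col=0 char='l'
After 9 ($): row=0 col=12 char='d'
After 10 (b): row=0 col=10 char='r'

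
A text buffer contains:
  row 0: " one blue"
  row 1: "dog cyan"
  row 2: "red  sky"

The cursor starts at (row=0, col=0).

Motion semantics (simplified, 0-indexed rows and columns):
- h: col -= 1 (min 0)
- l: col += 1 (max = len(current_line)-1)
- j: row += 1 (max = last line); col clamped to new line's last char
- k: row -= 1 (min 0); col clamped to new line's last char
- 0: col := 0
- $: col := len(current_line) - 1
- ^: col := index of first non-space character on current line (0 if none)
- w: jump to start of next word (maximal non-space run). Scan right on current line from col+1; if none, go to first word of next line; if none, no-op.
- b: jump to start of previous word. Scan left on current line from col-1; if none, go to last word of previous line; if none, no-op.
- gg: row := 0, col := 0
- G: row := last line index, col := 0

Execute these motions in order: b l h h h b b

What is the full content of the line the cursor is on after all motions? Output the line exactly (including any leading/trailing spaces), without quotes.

Answer:  one blue

Derivation:
After 1 (b): row=0 col=0 char='_'
After 2 (l): row=0 col=1 char='o'
After 3 (h): row=0 col=0 char='_'
After 4 (h): row=0 col=0 char='_'
After 5 (h): row=0 col=0 char='_'
After 6 (b): row=0 col=0 char='_'
After 7 (b): row=0 col=0 char='_'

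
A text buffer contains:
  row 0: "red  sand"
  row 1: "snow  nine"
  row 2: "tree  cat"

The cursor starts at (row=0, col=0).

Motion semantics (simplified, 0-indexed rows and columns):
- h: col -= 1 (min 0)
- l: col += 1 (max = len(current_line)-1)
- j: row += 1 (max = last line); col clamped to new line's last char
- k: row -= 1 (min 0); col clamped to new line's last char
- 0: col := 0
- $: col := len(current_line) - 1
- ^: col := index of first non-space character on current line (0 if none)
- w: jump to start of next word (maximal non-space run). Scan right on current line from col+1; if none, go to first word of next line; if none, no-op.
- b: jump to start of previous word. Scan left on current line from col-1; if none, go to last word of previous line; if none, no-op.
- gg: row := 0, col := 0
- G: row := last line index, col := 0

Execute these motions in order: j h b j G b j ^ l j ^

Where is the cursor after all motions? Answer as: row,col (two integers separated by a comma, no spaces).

Answer: 2,0

Derivation:
After 1 (j): row=1 col=0 char='s'
After 2 (h): row=1 col=0 char='s'
After 3 (b): row=0 col=5 char='s'
After 4 (j): row=1 col=5 char='_'
After 5 (G): row=2 col=0 char='t'
After 6 (b): row=1 col=6 char='n'
After 7 (j): row=2 col=6 char='c'
After 8 (^): row=2 col=0 char='t'
After 9 (l): row=2 col=1 char='r'
After 10 (j): row=2 col=1 char='r'
After 11 (^): row=2 col=0 char='t'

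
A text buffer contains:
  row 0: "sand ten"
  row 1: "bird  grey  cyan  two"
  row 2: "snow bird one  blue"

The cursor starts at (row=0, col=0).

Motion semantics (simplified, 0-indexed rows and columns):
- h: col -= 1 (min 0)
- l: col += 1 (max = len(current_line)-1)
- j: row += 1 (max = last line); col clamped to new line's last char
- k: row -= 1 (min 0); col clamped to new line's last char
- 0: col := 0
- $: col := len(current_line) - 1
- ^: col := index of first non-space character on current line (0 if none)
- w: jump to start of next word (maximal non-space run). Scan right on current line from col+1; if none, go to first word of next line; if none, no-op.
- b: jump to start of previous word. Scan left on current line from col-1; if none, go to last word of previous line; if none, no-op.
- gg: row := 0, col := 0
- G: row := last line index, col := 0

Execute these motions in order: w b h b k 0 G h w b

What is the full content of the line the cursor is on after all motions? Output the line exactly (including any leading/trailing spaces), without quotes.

Answer: snow bird one  blue

Derivation:
After 1 (w): row=0 col=5 char='t'
After 2 (b): row=0 col=0 char='s'
After 3 (h): row=0 col=0 char='s'
After 4 (b): row=0 col=0 char='s'
After 5 (k): row=0 col=0 char='s'
After 6 (0): row=0 col=0 char='s'
After 7 (G): row=2 col=0 char='s'
After 8 (h): row=2 col=0 char='s'
After 9 (w): row=2 col=5 char='b'
After 10 (b): row=2 col=0 char='s'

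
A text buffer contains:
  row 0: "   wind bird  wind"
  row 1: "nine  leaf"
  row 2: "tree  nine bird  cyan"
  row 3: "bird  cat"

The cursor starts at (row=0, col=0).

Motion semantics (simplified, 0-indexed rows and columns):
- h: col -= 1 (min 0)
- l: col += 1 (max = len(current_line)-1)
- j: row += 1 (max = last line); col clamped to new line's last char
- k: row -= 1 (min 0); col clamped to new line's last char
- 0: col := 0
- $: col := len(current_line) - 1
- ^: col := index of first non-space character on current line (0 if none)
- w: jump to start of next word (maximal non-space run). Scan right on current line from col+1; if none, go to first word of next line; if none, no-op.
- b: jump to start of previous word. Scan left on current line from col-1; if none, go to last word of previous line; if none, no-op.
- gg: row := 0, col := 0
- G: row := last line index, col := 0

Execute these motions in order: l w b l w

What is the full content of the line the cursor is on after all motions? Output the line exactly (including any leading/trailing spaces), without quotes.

After 1 (l): row=0 col=1 char='_'
After 2 (w): row=0 col=3 char='w'
After 3 (b): row=0 col=3 char='w'
After 4 (l): row=0 col=4 char='i'
After 5 (w): row=0 col=8 char='b'

Answer:    wind bird  wind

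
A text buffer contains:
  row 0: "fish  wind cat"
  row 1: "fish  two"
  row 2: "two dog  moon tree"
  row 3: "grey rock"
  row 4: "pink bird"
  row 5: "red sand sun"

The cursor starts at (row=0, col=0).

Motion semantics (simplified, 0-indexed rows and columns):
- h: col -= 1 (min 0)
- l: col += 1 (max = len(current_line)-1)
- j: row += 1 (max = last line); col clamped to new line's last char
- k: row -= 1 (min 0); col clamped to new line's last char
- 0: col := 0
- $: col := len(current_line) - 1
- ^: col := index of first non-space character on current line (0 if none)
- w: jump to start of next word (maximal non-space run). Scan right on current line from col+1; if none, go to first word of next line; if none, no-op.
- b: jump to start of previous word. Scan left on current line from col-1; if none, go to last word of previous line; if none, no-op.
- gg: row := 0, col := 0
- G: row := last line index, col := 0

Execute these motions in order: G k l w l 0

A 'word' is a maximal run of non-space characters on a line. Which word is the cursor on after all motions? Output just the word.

After 1 (G): row=5 col=0 char='r'
After 2 (k): row=4 col=0 char='p'
After 3 (l): row=4 col=1 char='i'
After 4 (w): row=4 col=5 char='b'
After 5 (l): row=4 col=6 char='i'
After 6 (0): row=4 col=0 char='p'

Answer: pink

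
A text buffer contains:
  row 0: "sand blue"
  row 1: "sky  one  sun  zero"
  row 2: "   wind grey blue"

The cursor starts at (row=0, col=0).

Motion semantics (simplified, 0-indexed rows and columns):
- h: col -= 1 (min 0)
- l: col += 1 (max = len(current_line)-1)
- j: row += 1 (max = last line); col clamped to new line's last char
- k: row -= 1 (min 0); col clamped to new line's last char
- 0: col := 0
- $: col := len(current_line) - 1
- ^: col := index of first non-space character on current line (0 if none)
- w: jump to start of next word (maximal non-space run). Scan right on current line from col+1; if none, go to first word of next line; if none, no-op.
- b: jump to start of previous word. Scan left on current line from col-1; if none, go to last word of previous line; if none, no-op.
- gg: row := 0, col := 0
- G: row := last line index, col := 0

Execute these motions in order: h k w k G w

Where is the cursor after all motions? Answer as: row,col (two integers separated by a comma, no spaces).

After 1 (h): row=0 col=0 char='s'
After 2 (k): row=0 col=0 char='s'
After 3 (w): row=0 col=5 char='b'
After 4 (k): row=0 col=5 char='b'
After 5 (G): row=2 col=0 char='_'
After 6 (w): row=2 col=3 char='w'

Answer: 2,3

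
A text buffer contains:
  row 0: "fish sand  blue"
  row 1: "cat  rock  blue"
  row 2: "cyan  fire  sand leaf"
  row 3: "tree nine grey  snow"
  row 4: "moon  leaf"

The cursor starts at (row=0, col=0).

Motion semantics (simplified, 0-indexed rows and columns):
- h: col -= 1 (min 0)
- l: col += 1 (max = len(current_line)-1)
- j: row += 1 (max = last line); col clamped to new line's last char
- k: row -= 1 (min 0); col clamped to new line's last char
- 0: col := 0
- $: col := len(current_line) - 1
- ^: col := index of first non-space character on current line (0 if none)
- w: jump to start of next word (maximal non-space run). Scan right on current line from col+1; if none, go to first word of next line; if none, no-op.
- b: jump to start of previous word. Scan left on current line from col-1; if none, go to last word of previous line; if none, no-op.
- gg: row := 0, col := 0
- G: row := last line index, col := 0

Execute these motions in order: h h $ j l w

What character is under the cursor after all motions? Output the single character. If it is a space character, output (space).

Answer: c

Derivation:
After 1 (h): row=0 col=0 char='f'
After 2 (h): row=0 col=0 char='f'
After 3 ($): row=0 col=14 char='e'
After 4 (j): row=1 col=14 char='e'
After 5 (l): row=1 col=14 char='e'
After 6 (w): row=2 col=0 char='c'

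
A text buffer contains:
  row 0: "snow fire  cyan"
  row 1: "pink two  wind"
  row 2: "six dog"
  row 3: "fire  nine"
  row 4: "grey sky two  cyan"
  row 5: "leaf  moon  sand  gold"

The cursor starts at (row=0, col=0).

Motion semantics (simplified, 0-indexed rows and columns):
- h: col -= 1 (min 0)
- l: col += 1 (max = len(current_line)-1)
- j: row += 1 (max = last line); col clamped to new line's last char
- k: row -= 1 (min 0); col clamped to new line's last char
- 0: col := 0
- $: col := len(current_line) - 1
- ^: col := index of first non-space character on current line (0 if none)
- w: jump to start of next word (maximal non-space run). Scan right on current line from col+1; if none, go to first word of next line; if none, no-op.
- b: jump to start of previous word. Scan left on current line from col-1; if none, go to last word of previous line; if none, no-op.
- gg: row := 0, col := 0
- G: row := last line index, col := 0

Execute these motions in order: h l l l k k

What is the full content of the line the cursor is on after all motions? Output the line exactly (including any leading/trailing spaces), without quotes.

Answer: snow fire  cyan

Derivation:
After 1 (h): row=0 col=0 char='s'
After 2 (l): row=0 col=1 char='n'
After 3 (l): row=0 col=2 char='o'
After 4 (l): row=0 col=3 char='w'
After 5 (k): row=0 col=3 char='w'
After 6 (k): row=0 col=3 char='w'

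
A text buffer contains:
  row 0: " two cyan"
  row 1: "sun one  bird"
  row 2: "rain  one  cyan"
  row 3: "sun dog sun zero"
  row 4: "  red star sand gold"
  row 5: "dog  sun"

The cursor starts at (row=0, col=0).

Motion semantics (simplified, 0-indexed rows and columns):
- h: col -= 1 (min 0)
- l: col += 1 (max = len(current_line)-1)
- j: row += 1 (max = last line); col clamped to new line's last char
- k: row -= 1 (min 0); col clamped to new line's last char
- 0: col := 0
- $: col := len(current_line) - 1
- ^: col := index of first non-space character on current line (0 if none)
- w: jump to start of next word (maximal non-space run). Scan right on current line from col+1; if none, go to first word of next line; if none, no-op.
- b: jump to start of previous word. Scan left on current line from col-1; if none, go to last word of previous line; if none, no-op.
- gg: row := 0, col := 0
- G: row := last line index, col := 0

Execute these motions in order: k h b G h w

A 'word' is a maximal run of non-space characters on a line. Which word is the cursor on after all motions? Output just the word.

Answer: sun

Derivation:
After 1 (k): row=0 col=0 char='_'
After 2 (h): row=0 col=0 char='_'
After 3 (b): row=0 col=0 char='_'
After 4 (G): row=5 col=0 char='d'
After 5 (h): row=5 col=0 char='d'
After 6 (w): row=5 col=5 char='s'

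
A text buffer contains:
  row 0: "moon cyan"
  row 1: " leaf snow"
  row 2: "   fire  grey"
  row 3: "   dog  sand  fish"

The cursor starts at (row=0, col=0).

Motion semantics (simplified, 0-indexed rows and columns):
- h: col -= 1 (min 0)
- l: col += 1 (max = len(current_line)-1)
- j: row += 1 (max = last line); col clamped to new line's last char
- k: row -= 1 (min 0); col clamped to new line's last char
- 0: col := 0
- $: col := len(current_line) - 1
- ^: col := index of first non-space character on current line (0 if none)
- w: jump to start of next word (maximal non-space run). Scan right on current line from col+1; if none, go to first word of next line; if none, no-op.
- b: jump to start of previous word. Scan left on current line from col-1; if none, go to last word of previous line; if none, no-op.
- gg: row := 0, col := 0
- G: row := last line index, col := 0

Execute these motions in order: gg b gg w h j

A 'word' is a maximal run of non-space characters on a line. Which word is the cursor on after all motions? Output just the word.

After 1 (gg): row=0 col=0 char='m'
After 2 (b): row=0 col=0 char='m'
After 3 (gg): row=0 col=0 char='m'
After 4 (w): row=0 col=5 char='c'
After 5 (h): row=0 col=4 char='_'
After 6 (j): row=1 col=4 char='f'

Answer: leaf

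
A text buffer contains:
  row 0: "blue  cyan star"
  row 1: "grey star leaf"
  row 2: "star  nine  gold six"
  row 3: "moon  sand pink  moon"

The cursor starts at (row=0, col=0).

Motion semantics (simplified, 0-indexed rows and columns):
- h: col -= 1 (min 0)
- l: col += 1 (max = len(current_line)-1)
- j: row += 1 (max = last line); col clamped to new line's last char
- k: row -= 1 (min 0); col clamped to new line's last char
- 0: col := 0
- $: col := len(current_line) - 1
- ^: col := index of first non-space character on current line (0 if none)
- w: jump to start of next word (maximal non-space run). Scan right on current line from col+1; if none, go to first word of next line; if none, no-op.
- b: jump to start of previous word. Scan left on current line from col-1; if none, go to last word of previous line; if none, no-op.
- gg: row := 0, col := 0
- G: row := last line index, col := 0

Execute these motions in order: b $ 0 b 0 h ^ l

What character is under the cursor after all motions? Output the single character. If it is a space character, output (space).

Answer: l

Derivation:
After 1 (b): row=0 col=0 char='b'
After 2 ($): row=0 col=14 char='r'
After 3 (0): row=0 col=0 char='b'
After 4 (b): row=0 col=0 char='b'
After 5 (0): row=0 col=0 char='b'
After 6 (h): row=0 col=0 char='b'
After 7 (^): row=0 col=0 char='b'
After 8 (l): row=0 col=1 char='l'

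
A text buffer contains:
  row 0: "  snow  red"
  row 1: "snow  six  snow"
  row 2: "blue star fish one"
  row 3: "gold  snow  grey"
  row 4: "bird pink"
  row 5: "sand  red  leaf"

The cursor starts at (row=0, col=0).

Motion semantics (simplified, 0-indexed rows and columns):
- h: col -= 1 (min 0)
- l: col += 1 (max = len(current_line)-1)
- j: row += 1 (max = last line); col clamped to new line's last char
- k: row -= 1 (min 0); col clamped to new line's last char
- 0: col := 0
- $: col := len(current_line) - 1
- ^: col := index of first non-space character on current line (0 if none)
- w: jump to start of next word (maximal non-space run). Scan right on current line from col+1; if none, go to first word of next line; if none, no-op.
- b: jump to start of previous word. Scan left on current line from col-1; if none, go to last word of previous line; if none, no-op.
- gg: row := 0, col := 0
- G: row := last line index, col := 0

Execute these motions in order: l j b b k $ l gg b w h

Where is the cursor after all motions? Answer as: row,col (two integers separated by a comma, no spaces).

Answer: 0,1

Derivation:
After 1 (l): row=0 col=1 char='_'
After 2 (j): row=1 col=1 char='n'
After 3 (b): row=1 col=0 char='s'
After 4 (b): row=0 col=8 char='r'
After 5 (k): row=0 col=8 char='r'
After 6 ($): row=0 col=10 char='d'
After 7 (l): row=0 col=10 char='d'
After 8 (gg): row=0 col=0 char='_'
After 9 (b): row=0 col=0 char='_'
After 10 (w): row=0 col=2 char='s'
After 11 (h): row=0 col=1 char='_'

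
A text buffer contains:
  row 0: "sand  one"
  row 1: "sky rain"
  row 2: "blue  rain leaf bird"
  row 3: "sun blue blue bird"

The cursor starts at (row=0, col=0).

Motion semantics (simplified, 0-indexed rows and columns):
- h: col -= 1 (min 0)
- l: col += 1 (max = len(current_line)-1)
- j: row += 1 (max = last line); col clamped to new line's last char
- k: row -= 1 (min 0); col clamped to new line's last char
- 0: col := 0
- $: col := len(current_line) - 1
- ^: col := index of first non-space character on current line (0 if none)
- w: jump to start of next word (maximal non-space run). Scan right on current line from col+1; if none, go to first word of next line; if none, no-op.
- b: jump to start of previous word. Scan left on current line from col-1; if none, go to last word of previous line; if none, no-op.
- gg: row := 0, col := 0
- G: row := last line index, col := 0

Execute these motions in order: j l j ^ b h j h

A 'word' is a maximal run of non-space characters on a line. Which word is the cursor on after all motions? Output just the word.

After 1 (j): row=1 col=0 char='s'
After 2 (l): row=1 col=1 char='k'
After 3 (j): row=2 col=1 char='l'
After 4 (^): row=2 col=0 char='b'
After 5 (b): row=1 col=4 char='r'
After 6 (h): row=1 col=3 char='_'
After 7 (j): row=2 col=3 char='e'
After 8 (h): row=2 col=2 char='u'

Answer: blue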